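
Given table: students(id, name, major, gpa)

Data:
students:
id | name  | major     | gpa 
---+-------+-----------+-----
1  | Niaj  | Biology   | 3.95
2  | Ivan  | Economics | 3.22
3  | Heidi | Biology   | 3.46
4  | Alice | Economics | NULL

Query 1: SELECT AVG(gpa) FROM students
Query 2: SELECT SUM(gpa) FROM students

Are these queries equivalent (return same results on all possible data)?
No, not equivalent

Query 1 returns: [(3.5433333333333334,)]
Query 2 returns: [(10.63,)]

Reason: AVG vs SUM give different aggregate values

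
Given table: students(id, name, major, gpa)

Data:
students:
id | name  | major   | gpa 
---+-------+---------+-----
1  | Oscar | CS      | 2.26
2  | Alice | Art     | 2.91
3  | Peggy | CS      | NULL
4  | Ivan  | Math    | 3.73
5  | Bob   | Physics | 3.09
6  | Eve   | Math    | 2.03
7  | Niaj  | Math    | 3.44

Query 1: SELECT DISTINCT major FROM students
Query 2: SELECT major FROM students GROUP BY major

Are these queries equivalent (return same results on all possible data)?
Yes, equivalent

Both queries return: [('Art',), ('CS',), ('Math',), ('Physics',)]

Reason: Both get unique majors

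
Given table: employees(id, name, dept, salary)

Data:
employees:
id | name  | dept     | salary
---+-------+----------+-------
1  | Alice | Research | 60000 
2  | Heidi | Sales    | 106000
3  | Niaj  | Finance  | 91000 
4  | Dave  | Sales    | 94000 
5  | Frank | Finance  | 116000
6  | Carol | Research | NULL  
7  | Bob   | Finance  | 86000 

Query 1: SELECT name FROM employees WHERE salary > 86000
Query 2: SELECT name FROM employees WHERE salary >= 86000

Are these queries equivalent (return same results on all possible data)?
No, not equivalent

Query 1 returns: [('Heidi',), ('Niaj',), ('Dave',), ('Frank',)]
Query 2 returns: [('Heidi',), ('Niaj',), ('Dave',), ('Frank',), ('Bob',)]

Reason: > vs >= gives different results when salary = 86000 exists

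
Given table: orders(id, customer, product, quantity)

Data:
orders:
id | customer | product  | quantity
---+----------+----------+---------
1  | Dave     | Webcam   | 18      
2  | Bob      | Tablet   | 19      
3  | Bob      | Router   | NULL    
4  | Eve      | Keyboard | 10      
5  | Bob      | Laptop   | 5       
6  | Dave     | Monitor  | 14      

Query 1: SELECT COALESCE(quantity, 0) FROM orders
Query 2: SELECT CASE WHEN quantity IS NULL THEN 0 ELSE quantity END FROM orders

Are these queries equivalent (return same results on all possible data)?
Yes, equivalent

Both queries return: [(0,), (5,), (10,), (14,), (18,), (19,)]

Reason: COALESCE vs CASE for NULL handling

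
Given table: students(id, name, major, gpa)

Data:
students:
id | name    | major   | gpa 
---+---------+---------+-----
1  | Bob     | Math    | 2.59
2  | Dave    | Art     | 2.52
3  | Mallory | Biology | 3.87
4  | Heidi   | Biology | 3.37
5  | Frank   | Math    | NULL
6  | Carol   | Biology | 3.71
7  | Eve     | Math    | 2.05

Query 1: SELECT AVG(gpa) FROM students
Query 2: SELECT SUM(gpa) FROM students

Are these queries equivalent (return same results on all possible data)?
No, not equivalent

Query 1 returns: [(3.018333333333333,)]
Query 2 returns: [(18.11,)]

Reason: AVG vs SUM give different aggregate values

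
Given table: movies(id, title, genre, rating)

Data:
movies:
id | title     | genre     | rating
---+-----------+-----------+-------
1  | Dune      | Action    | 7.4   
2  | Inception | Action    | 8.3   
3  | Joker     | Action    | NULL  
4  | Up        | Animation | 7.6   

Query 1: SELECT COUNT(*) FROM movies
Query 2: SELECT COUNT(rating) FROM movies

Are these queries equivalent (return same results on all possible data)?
No, not equivalent

Query 1 returns: [(4,)]
Query 2 returns: [(3,)]

Reason: COUNT(*) includes NULLs, COUNT(column) excludes them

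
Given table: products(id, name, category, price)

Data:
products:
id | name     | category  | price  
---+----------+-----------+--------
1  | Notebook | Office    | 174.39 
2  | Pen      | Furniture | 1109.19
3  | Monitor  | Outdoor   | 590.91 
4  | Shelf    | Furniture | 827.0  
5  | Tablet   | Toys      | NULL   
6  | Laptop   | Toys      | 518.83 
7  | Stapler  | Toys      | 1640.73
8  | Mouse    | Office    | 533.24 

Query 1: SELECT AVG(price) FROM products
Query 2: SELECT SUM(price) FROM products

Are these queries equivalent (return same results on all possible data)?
No, not equivalent

Query 1 returns: [(770.6128571428571,)]
Query 2 returns: [(5394.29,)]

Reason: AVG vs SUM give different aggregate values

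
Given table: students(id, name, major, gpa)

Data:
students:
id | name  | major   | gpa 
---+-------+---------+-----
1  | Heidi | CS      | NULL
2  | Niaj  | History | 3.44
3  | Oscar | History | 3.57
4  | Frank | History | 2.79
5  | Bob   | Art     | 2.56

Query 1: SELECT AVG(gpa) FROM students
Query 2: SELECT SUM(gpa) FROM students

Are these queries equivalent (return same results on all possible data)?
No, not equivalent

Query 1 returns: [(3.09,)]
Query 2 returns: [(12.36,)]

Reason: AVG vs SUM give different aggregate values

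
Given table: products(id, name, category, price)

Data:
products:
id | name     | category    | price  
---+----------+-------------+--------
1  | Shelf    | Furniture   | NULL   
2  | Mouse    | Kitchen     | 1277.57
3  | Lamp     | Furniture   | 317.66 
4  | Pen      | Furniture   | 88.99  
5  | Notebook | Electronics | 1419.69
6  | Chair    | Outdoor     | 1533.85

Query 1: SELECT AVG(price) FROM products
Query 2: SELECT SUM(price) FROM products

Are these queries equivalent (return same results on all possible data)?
No, not equivalent

Query 1 returns: [(927.552,)]
Query 2 returns: [(4637.76,)]

Reason: AVG vs SUM give different aggregate values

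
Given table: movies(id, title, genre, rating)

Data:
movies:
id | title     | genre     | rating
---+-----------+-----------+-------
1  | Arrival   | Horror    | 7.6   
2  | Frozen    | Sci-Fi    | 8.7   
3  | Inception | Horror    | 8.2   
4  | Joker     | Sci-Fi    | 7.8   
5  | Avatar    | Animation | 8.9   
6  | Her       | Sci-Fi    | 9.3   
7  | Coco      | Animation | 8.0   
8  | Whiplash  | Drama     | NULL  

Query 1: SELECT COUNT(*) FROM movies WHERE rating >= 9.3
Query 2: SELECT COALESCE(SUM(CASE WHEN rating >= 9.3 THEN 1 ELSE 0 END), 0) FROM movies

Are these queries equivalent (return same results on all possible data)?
Yes, equivalent

Both queries return: [(1,)]

Reason: COUNT with WHERE vs conditional SUM (COALESCE handles empty-table NULL)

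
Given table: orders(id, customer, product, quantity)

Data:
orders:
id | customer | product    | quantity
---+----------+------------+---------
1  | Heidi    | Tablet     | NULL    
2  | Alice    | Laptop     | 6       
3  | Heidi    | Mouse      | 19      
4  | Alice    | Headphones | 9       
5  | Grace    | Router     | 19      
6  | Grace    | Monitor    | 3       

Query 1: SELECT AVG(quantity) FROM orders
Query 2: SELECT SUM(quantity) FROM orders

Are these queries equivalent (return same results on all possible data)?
No, not equivalent

Query 1 returns: [(11.2,)]
Query 2 returns: [(56,)]

Reason: AVG vs SUM give different aggregate values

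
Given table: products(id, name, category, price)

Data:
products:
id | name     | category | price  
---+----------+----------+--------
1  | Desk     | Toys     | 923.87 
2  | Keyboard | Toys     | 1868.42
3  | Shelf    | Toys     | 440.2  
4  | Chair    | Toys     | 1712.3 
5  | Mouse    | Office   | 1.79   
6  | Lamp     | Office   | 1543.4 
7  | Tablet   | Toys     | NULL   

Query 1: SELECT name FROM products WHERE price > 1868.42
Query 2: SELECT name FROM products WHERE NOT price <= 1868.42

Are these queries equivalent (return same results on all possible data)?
Yes, equivalent

Both queries return: []

Reason: Both filter price > 1868.42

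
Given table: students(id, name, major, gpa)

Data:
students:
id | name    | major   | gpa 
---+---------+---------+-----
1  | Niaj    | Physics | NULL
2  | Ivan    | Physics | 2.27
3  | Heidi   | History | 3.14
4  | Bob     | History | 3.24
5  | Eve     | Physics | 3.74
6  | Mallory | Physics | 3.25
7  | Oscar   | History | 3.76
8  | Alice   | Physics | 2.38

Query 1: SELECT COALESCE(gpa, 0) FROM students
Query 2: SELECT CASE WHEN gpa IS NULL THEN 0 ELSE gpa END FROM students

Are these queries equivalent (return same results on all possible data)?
Yes, equivalent

Both queries return: [(0,), (2.27,), (2.38,), (3.14,), (3.24,), (3.25,), (3.74,), (3.76,)]

Reason: COALESCE vs CASE for NULL handling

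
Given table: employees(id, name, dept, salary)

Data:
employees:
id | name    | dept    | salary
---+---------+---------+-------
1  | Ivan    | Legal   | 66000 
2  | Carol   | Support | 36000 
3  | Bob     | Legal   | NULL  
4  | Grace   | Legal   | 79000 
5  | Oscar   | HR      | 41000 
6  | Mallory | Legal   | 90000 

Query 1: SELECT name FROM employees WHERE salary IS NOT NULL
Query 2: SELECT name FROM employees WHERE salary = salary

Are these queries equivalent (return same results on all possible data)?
Yes, equivalent

Both queries return: [('Carol',), ('Grace',), ('Ivan',), ('Mallory',), ('Oscar',)]

Reason: IS NOT NULL vs self-equality (both exclude NULLs)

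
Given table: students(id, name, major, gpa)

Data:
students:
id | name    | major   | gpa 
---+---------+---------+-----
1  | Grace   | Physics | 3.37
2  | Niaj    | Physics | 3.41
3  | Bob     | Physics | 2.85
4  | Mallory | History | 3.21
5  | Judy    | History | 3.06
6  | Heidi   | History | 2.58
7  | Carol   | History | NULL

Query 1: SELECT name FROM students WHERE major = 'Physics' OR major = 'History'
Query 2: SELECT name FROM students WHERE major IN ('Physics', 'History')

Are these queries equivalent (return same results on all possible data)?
Yes, equivalent

Both queries return: [('Bob',), ('Carol',), ('Grace',), ('Heidi',), ('Judy',), ('Mallory',), ('Niaj',)]

Reason: OR vs IN are equivalent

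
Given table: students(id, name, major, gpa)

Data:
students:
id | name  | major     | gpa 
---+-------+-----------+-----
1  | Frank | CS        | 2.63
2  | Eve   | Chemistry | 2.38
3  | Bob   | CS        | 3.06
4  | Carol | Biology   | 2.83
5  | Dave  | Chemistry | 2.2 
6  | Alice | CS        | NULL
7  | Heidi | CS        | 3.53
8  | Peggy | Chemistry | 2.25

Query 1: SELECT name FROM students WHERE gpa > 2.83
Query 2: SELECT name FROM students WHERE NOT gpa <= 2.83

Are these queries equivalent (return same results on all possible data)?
Yes, equivalent

Both queries return: [('Bob',), ('Heidi',)]

Reason: Both filter gpa > 2.83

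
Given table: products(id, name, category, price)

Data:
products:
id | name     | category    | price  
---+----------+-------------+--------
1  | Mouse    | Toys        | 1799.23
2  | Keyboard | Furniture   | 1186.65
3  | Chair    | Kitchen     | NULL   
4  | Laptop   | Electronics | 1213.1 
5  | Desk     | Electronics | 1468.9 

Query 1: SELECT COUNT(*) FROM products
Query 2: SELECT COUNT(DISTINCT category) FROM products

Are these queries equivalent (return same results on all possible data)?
No, not equivalent

Query 1 returns: [(5,)]
Query 2 returns: [(4,)]

Reason: COUNT(*) counts rows, COUNT(DISTINCT category) counts unique categorys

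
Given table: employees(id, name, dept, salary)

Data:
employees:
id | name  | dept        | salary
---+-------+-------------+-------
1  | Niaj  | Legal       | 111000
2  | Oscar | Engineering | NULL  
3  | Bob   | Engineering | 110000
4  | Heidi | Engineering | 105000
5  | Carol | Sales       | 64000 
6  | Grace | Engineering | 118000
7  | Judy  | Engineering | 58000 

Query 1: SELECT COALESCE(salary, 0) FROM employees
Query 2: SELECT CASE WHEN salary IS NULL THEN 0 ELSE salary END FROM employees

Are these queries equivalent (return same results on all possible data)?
Yes, equivalent

Both queries return: [(0,), (58000,), (64000,), (105000,), (110000,), (111000,), (118000,)]

Reason: COALESCE vs CASE for NULL handling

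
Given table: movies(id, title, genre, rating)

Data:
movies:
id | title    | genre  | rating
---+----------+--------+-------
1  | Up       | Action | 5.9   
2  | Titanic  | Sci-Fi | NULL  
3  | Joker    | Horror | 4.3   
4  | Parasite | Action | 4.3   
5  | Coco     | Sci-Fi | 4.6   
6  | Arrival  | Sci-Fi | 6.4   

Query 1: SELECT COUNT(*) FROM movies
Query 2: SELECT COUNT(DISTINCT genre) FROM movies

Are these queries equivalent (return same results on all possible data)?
No, not equivalent

Query 1 returns: [(6,)]
Query 2 returns: [(3,)]

Reason: COUNT(*) counts rows, COUNT(DISTINCT genre) counts unique genres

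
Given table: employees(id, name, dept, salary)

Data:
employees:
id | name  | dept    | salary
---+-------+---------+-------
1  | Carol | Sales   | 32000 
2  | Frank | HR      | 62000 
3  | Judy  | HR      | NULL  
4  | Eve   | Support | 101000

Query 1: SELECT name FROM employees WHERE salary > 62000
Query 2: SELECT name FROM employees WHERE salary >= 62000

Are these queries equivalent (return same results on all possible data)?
No, not equivalent

Query 1 returns: [('Eve',)]
Query 2 returns: [('Frank',), ('Eve',)]

Reason: > vs >= gives different results when salary = 62000 exists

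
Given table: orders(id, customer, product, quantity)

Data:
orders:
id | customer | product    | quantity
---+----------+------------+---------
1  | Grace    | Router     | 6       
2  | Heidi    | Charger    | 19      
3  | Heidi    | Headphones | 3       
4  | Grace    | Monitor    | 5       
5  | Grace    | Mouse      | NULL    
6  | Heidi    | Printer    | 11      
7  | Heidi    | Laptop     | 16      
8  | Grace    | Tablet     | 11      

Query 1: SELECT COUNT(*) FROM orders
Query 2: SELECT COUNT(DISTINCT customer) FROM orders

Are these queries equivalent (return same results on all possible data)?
No, not equivalent

Query 1 returns: [(8,)]
Query 2 returns: [(2,)]

Reason: COUNT(*) counts rows, COUNT(DISTINCT customer) counts unique customers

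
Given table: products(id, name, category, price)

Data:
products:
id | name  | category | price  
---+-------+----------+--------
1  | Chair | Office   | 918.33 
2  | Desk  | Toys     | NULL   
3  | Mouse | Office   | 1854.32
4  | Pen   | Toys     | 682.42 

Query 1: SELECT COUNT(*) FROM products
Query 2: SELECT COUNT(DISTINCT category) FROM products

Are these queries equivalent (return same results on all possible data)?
No, not equivalent

Query 1 returns: [(4,)]
Query 2 returns: [(2,)]

Reason: COUNT(*) counts rows, COUNT(DISTINCT category) counts unique categorys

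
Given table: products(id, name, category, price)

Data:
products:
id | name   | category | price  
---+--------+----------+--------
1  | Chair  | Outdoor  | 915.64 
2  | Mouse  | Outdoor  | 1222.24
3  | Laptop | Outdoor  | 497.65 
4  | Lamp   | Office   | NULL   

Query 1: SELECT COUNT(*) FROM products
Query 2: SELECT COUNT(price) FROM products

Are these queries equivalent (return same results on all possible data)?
No, not equivalent

Query 1 returns: [(4,)]
Query 2 returns: [(3,)]

Reason: COUNT(*) includes NULLs, COUNT(column) excludes them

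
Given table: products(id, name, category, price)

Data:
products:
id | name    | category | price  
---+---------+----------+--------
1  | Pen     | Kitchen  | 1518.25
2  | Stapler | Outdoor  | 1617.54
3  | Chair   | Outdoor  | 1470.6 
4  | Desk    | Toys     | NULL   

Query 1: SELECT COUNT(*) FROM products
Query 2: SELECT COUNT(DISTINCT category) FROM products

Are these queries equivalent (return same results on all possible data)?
No, not equivalent

Query 1 returns: [(4,)]
Query 2 returns: [(3,)]

Reason: COUNT(*) counts rows, COUNT(DISTINCT category) counts unique categorys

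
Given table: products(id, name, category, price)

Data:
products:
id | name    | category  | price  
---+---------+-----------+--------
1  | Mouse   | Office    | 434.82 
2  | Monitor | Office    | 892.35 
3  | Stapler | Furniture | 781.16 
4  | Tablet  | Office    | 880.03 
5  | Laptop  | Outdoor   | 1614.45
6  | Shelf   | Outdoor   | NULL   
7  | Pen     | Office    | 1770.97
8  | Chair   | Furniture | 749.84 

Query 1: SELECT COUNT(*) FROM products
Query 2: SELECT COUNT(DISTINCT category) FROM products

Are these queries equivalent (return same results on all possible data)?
No, not equivalent

Query 1 returns: [(8,)]
Query 2 returns: [(3,)]

Reason: COUNT(*) counts rows, COUNT(DISTINCT category) counts unique categorys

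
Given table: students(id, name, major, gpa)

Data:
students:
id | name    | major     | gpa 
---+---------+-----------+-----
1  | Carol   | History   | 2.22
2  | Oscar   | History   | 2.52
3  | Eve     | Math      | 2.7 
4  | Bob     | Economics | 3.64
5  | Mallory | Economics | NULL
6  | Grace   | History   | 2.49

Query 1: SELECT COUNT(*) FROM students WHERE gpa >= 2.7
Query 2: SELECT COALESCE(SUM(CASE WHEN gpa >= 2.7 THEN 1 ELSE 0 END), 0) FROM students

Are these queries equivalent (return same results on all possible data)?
Yes, equivalent

Both queries return: [(2,)]

Reason: COUNT with WHERE vs conditional SUM (COALESCE handles empty-table NULL)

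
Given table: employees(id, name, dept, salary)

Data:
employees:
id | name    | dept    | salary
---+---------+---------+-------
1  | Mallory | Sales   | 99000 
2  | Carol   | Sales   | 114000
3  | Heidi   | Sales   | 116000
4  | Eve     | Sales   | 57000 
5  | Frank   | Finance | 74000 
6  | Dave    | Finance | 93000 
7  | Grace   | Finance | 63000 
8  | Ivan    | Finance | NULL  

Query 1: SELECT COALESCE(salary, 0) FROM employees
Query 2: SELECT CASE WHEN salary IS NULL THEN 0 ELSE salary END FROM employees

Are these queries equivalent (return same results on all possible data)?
Yes, equivalent

Both queries return: [(0,), (57000,), (63000,), (74000,), (93000,), (99000,), (114000,), (116000,)]

Reason: COALESCE vs CASE for NULL handling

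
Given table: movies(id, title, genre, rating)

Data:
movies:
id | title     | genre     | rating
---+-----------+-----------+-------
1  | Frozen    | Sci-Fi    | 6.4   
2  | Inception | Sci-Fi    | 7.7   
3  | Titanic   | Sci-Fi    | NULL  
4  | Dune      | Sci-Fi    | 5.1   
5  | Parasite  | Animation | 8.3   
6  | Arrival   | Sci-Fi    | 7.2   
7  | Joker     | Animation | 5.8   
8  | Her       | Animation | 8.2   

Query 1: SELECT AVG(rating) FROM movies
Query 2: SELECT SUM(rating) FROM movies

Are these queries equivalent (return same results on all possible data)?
No, not equivalent

Query 1 returns: [(6.957142857142857,)]
Query 2 returns: [(48.7,)]

Reason: AVG vs SUM give different aggregate values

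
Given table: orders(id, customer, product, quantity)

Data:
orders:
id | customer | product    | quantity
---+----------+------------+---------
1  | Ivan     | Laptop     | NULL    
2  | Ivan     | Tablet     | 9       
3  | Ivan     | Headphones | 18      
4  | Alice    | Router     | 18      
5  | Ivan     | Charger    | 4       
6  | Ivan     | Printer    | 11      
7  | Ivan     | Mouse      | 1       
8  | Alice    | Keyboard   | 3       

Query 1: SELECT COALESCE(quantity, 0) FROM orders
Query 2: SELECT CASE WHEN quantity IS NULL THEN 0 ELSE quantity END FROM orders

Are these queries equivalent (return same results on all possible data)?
Yes, equivalent

Both queries return: [(0,), (1,), (3,), (4,), (9,), (11,), (18,), (18,)]

Reason: COALESCE vs CASE for NULL handling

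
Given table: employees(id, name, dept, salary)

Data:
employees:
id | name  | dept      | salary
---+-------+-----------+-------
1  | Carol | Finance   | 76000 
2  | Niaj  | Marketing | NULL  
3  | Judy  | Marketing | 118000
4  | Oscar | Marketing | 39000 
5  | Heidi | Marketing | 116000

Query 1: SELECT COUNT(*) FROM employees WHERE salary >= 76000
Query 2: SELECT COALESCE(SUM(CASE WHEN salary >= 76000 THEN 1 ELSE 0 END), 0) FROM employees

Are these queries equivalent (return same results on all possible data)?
Yes, equivalent

Both queries return: [(3,)]

Reason: COUNT with WHERE vs conditional SUM (COALESCE handles empty-table NULL)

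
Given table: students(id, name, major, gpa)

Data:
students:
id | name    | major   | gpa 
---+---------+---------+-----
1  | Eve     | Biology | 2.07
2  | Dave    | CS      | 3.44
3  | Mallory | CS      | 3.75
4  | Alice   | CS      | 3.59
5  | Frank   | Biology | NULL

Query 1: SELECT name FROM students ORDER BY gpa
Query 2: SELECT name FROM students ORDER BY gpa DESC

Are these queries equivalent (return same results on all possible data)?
No, not equivalent

Query 1 returns: [('Frank',), ('Eve',), ('Dave',), ('Alice',), ('Mallory',)]
Query 2 returns: [('Mallory',), ('Alice',), ('Dave',), ('Eve',), ('Frank',)]

Reason: ASC vs DESC gives opposite ordering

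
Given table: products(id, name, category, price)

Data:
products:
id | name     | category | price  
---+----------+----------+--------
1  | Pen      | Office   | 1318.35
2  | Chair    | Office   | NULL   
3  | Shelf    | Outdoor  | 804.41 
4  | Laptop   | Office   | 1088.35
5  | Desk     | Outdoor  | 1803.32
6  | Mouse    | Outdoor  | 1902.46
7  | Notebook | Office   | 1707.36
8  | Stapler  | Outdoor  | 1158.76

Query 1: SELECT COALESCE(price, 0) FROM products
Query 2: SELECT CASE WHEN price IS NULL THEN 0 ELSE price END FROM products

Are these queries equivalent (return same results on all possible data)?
Yes, equivalent

Both queries return: [(0,), (804.41,), (1088.35,), (1158.76,), (1318.35,), (1707.36,), (1803.32,), (1902.46,)]

Reason: COALESCE vs CASE for NULL handling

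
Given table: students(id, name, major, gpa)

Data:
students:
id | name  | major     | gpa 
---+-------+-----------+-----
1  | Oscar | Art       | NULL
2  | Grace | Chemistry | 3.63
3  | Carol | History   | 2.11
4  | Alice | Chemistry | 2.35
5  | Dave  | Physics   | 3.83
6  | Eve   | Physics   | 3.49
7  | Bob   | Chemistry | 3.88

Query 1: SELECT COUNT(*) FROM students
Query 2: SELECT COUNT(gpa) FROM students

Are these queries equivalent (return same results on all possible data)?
No, not equivalent

Query 1 returns: [(7,)]
Query 2 returns: [(6,)]

Reason: COUNT(*) includes NULLs, COUNT(column) excludes them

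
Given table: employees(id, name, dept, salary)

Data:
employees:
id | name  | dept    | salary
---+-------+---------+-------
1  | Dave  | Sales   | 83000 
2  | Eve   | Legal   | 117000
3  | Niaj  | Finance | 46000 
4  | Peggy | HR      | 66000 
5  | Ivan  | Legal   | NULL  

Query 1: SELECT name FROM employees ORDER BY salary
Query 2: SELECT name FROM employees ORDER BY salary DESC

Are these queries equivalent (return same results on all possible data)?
No, not equivalent

Query 1 returns: [('Ivan',), ('Niaj',), ('Peggy',), ('Dave',), ('Eve',)]
Query 2 returns: [('Eve',), ('Dave',), ('Peggy',), ('Niaj',), ('Ivan',)]

Reason: ASC vs DESC gives opposite ordering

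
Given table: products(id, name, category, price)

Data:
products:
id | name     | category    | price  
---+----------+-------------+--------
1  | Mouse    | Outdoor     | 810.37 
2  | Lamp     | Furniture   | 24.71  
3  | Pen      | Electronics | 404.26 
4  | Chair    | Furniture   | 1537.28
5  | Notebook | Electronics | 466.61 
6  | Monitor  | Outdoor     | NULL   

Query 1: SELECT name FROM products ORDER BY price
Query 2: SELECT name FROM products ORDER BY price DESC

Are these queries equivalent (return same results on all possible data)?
No, not equivalent

Query 1 returns: [('Monitor',), ('Lamp',), ('Pen',), ('Notebook',), ('Mouse',), ('Chair',)]
Query 2 returns: [('Chair',), ('Mouse',), ('Notebook',), ('Pen',), ('Lamp',), ('Monitor',)]

Reason: ASC vs DESC gives opposite ordering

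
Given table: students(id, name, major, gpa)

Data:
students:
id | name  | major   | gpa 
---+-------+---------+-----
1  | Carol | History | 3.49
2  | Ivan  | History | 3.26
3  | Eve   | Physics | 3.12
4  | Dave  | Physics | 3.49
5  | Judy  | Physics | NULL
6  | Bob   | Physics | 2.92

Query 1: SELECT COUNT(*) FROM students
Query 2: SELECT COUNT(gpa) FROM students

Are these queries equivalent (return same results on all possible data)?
No, not equivalent

Query 1 returns: [(6,)]
Query 2 returns: [(5,)]

Reason: COUNT(*) includes NULLs, COUNT(column) excludes them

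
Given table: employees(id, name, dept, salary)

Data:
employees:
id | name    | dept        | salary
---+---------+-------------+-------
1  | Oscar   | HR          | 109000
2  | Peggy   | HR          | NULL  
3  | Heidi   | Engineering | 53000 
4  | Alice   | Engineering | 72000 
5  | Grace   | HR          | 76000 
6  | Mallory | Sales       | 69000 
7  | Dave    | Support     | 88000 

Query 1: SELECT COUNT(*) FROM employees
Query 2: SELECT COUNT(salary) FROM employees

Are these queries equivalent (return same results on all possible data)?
No, not equivalent

Query 1 returns: [(7,)]
Query 2 returns: [(6,)]

Reason: COUNT(*) includes NULLs, COUNT(column) excludes them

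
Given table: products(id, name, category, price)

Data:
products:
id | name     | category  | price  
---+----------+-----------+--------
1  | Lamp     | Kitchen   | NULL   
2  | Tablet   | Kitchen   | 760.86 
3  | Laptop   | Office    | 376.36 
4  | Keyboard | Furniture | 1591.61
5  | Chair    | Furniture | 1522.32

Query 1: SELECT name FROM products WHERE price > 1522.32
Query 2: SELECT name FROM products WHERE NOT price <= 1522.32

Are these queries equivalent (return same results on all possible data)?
Yes, equivalent

Both queries return: [('Keyboard',)]

Reason: Both filter price > 1522.32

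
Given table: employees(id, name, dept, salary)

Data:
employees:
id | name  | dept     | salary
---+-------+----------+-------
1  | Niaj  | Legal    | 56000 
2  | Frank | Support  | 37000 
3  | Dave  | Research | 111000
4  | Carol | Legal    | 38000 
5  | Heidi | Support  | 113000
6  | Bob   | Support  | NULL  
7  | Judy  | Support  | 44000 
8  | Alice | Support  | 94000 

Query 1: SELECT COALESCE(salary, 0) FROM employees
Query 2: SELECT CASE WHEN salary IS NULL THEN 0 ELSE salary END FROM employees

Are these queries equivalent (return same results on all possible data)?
Yes, equivalent

Both queries return: [(0,), (37000,), (38000,), (44000,), (56000,), (94000,), (111000,), (113000,)]

Reason: COALESCE vs CASE for NULL handling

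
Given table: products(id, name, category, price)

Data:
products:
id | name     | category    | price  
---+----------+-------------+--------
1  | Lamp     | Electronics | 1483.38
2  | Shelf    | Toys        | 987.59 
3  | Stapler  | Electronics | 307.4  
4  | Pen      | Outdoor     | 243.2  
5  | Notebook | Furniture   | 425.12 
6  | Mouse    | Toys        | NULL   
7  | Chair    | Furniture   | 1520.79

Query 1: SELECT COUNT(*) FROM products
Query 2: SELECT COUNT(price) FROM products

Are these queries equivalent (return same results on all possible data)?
No, not equivalent

Query 1 returns: [(7,)]
Query 2 returns: [(6,)]

Reason: COUNT(*) includes NULLs, COUNT(column) excludes them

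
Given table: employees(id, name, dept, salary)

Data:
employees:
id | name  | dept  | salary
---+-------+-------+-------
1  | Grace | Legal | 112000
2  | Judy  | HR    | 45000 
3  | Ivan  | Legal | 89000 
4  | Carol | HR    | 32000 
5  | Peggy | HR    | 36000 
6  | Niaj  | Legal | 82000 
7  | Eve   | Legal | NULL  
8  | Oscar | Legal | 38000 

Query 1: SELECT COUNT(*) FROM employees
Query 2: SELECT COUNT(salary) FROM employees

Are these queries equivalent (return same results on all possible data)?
No, not equivalent

Query 1 returns: [(8,)]
Query 2 returns: [(7,)]

Reason: COUNT(*) includes NULLs, COUNT(column) excludes them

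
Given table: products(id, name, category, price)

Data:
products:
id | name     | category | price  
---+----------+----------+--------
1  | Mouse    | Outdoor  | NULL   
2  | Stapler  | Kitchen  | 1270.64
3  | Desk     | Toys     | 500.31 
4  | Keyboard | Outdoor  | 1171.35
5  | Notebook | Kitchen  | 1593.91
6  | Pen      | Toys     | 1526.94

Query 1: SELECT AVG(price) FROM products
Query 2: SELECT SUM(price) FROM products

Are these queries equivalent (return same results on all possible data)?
No, not equivalent

Query 1 returns: [(1212.63,)]
Query 2 returns: [(6063.150000000001,)]

Reason: AVG vs SUM give different aggregate values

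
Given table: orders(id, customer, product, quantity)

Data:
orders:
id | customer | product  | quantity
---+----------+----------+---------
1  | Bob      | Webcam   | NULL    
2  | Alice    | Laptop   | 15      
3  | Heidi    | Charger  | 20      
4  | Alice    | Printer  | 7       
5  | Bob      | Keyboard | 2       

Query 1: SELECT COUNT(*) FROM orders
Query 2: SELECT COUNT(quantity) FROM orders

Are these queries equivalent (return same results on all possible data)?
No, not equivalent

Query 1 returns: [(5,)]
Query 2 returns: [(4,)]

Reason: COUNT(*) includes NULLs, COUNT(column) excludes them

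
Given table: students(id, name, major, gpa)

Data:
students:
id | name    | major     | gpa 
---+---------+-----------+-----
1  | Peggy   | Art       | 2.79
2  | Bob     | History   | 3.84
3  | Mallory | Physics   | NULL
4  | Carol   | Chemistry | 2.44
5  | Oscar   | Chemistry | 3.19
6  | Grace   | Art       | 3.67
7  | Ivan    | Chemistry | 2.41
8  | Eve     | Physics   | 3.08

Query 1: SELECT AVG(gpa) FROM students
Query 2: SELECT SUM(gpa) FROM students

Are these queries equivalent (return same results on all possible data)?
No, not equivalent

Query 1 returns: [(3.06,)]
Query 2 returns: [(21.42,)]

Reason: AVG vs SUM give different aggregate values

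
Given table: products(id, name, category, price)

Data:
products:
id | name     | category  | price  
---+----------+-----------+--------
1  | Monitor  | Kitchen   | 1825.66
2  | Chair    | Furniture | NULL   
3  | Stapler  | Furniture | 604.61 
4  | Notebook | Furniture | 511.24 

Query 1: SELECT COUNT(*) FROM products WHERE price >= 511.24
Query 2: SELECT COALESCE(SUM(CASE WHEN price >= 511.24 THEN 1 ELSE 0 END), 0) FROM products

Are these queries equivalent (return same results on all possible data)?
Yes, equivalent

Both queries return: [(3,)]

Reason: COUNT with WHERE vs conditional SUM (COALESCE handles empty-table NULL)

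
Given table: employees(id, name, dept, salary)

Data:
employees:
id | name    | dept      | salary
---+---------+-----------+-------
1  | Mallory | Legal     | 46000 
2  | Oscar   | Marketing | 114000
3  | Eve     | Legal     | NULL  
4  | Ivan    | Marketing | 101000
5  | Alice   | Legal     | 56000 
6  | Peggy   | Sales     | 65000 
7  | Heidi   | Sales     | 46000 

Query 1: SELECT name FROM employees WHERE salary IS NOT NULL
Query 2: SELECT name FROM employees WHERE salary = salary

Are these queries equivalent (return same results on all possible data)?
Yes, equivalent

Both queries return: [('Alice',), ('Heidi',), ('Ivan',), ('Mallory',), ('Oscar',), ('Peggy',)]

Reason: IS NOT NULL vs self-equality (both exclude NULLs)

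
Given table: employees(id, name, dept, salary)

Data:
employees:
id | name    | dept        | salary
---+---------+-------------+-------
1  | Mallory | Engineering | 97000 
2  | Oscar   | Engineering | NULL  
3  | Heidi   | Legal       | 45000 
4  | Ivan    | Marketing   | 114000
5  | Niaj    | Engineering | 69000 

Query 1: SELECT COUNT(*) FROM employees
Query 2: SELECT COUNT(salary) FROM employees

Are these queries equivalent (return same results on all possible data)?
No, not equivalent

Query 1 returns: [(5,)]
Query 2 returns: [(4,)]

Reason: COUNT(*) includes NULLs, COUNT(column) excludes them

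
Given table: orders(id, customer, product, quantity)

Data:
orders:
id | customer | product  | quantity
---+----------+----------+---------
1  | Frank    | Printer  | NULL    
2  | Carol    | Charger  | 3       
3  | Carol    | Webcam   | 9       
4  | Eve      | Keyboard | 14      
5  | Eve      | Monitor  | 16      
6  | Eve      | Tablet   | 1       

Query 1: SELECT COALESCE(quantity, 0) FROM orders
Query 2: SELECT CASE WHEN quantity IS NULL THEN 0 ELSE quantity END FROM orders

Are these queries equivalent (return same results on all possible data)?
Yes, equivalent

Both queries return: [(0,), (1,), (3,), (9,), (14,), (16,)]

Reason: COALESCE vs CASE for NULL handling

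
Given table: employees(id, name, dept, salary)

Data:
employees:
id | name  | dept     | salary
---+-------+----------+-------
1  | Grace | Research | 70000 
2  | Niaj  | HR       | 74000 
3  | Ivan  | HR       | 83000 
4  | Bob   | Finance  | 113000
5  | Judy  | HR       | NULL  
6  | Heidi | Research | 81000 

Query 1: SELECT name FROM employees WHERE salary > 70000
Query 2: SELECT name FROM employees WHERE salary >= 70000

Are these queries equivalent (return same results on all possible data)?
No, not equivalent

Query 1 returns: [('Niaj',), ('Ivan',), ('Bob',), ('Heidi',)]
Query 2 returns: [('Grace',), ('Niaj',), ('Ivan',), ('Bob',), ('Heidi',)]

Reason: > vs >= gives different results when salary = 70000 exists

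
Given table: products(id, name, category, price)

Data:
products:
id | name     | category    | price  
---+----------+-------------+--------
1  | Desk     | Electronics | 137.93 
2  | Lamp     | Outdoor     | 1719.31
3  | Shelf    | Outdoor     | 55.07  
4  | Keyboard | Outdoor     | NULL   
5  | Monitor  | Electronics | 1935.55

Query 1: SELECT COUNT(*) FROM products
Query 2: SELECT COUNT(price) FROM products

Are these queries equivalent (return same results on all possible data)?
No, not equivalent

Query 1 returns: [(5,)]
Query 2 returns: [(4,)]

Reason: COUNT(*) includes NULLs, COUNT(column) excludes them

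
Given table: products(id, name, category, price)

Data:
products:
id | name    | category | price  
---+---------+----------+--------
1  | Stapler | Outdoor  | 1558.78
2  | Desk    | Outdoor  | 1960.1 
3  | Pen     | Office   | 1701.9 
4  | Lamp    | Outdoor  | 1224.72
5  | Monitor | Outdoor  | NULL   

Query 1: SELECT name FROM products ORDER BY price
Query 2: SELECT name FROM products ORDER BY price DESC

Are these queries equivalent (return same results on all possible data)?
No, not equivalent

Query 1 returns: [('Monitor',), ('Lamp',), ('Stapler',), ('Pen',), ('Desk',)]
Query 2 returns: [('Desk',), ('Pen',), ('Stapler',), ('Lamp',), ('Monitor',)]

Reason: ASC vs DESC gives opposite ordering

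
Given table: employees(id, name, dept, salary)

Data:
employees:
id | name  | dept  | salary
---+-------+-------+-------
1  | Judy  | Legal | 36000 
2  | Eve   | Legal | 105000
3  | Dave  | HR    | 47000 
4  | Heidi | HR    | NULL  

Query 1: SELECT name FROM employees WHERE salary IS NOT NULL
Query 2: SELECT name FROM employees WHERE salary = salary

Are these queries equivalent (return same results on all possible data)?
Yes, equivalent

Both queries return: [('Dave',), ('Eve',), ('Judy',)]

Reason: IS NOT NULL vs self-equality (both exclude NULLs)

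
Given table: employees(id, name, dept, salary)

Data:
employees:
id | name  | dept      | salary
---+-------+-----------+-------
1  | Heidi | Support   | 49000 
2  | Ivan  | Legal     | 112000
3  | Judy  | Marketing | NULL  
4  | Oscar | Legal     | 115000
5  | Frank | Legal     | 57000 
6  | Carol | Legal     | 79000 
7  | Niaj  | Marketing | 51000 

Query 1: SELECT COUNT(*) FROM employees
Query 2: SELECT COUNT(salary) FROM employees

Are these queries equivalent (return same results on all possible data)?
No, not equivalent

Query 1 returns: [(7,)]
Query 2 returns: [(6,)]

Reason: COUNT(*) includes NULLs, COUNT(column) excludes them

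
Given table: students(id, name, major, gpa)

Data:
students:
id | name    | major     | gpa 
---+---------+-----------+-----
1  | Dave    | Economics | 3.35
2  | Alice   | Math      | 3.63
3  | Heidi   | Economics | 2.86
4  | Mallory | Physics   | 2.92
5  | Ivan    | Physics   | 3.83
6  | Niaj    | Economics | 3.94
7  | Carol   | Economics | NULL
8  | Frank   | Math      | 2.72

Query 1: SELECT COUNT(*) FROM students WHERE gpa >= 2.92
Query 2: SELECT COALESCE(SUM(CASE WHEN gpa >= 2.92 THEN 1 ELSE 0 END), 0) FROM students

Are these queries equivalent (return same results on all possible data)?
Yes, equivalent

Both queries return: [(5,)]

Reason: COUNT with WHERE vs conditional SUM (COALESCE handles empty-table NULL)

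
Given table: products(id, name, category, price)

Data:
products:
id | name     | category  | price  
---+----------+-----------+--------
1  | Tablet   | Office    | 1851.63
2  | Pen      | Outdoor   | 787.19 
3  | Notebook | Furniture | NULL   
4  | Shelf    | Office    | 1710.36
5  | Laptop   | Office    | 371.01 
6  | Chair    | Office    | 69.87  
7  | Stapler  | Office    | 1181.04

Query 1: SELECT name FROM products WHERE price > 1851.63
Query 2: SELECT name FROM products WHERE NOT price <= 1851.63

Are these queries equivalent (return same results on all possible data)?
Yes, equivalent

Both queries return: []

Reason: Both filter price > 1851.63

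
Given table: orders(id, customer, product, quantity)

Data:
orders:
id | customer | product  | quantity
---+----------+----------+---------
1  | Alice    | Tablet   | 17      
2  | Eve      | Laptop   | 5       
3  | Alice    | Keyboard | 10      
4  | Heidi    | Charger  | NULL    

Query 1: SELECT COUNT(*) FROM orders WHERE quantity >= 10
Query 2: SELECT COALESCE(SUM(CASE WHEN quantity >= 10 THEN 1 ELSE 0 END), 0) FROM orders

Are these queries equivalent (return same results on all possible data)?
Yes, equivalent

Both queries return: [(2,)]

Reason: COUNT with WHERE vs conditional SUM (COALESCE handles empty-table NULL)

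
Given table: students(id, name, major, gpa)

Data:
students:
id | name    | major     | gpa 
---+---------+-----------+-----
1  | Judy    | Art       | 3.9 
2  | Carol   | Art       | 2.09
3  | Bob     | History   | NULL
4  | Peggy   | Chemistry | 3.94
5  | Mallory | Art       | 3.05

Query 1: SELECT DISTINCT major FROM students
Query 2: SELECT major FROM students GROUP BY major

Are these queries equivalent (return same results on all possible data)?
Yes, equivalent

Both queries return: [('Art',), ('Chemistry',), ('History',)]

Reason: Both get unique majors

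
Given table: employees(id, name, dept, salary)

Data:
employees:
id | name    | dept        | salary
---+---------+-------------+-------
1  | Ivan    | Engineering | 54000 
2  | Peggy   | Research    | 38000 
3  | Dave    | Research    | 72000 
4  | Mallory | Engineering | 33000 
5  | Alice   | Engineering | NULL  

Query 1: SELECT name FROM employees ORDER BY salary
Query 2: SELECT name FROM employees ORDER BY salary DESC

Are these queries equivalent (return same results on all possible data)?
No, not equivalent

Query 1 returns: [('Alice',), ('Mallory',), ('Peggy',), ('Ivan',), ('Dave',)]
Query 2 returns: [('Dave',), ('Ivan',), ('Peggy',), ('Mallory',), ('Alice',)]

Reason: ASC vs DESC gives opposite ordering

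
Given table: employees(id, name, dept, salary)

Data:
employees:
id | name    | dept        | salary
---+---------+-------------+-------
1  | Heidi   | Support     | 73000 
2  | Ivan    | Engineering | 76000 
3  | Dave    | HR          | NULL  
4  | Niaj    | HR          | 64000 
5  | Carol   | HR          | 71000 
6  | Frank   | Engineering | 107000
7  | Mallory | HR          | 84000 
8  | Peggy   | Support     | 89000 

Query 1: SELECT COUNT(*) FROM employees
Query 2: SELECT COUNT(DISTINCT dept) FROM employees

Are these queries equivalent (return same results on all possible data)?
No, not equivalent

Query 1 returns: [(8,)]
Query 2 returns: [(3,)]

Reason: COUNT(*) counts rows, COUNT(DISTINCT dept) counts unique depts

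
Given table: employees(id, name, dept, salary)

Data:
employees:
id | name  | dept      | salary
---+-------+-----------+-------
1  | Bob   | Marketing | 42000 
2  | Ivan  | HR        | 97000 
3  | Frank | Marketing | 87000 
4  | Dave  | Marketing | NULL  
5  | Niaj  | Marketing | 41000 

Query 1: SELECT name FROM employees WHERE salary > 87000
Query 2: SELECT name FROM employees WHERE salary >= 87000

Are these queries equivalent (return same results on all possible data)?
No, not equivalent

Query 1 returns: [('Ivan',)]
Query 2 returns: [('Ivan',), ('Frank',)]

Reason: > vs >= gives different results when salary = 87000 exists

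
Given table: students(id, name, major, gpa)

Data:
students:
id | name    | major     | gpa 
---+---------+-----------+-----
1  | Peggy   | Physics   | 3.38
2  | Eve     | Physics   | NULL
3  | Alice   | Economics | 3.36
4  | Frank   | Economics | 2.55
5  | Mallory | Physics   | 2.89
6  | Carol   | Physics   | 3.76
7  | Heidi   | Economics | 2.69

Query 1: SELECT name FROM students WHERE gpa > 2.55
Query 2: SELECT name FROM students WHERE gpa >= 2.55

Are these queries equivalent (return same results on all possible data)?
No, not equivalent

Query 1 returns: [('Peggy',), ('Alice',), ('Mallory',), ('Carol',), ('Heidi',)]
Query 2 returns: [('Peggy',), ('Alice',), ('Frank',), ('Mallory',), ('Carol',), ('Heidi',)]

Reason: > vs >= gives different results when gpa = 2.55 exists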